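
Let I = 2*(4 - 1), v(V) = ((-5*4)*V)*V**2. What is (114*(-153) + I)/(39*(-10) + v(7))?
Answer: 8718/3625 ≈ 2.4050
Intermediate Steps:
v(V) = -20*V**3 (v(V) = (-20*V)*V**2 = -20*V**3)
I = 6 (I = 2*3 = 6)
(114*(-153) + I)/(39*(-10) + v(7)) = (114*(-153) + 6)/(39*(-10) - 20*7**3) = (-17442 + 6)/(-390 - 20*343) = -17436/(-390 - 6860) = -17436/(-7250) = -17436*(-1/7250) = 8718/3625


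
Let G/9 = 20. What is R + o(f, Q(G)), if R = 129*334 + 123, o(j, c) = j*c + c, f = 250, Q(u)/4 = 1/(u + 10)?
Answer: 4105357/95 ≈ 43214.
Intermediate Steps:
G = 180 (G = 9*20 = 180)
Q(u) = 4/(10 + u) (Q(u) = 4/(u + 10) = 4/(10 + u))
o(j, c) = c + c*j (o(j, c) = c*j + c = c + c*j)
R = 43209 (R = 43086 + 123 = 43209)
R + o(f, Q(G)) = 43209 + (4/(10 + 180))*(1 + 250) = 43209 + (4/190)*251 = 43209 + (4*(1/190))*251 = 43209 + (2/95)*251 = 43209 + 502/95 = 4105357/95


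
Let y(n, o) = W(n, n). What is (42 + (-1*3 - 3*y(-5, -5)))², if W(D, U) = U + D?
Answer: 4761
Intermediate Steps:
W(D, U) = D + U
y(n, o) = 2*n (y(n, o) = n + n = 2*n)
(42 + (-1*3 - 3*y(-5, -5)))² = (42 + (-1*3 - 6*(-5)))² = (42 + (-3 - 3*(-10)))² = (42 + (-3 + 30))² = (42 + 27)² = 69² = 4761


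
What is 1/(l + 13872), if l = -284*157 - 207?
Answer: -1/30923 ≈ -3.2338e-5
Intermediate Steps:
l = -44795 (l = -44588 - 207 = -44795)
1/(l + 13872) = 1/(-44795 + 13872) = 1/(-30923) = -1/30923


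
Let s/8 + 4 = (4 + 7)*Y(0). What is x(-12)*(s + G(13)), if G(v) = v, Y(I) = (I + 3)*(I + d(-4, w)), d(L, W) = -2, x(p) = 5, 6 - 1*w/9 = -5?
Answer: -2735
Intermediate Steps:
w = 99 (w = 54 - 9*(-5) = 54 + 45 = 99)
Y(I) = (-2 + I)*(3 + I) (Y(I) = (I + 3)*(I - 2) = (3 + I)*(-2 + I) = (-2 + I)*(3 + I))
s = -560 (s = -32 + 8*((4 + 7)*(-6 + 0 + 0²)) = -32 + 8*(11*(-6 + 0 + 0)) = -32 + 8*(11*(-6)) = -32 + 8*(-66) = -32 - 528 = -560)
x(-12)*(s + G(13)) = 5*(-560 + 13) = 5*(-547) = -2735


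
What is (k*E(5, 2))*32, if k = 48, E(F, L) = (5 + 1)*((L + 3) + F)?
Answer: 92160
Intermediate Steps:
E(F, L) = 18 + 6*F + 6*L (E(F, L) = 6*((3 + L) + F) = 6*(3 + F + L) = 18 + 6*F + 6*L)
(k*E(5, 2))*32 = (48*(18 + 6*5 + 6*2))*32 = (48*(18 + 30 + 12))*32 = (48*60)*32 = 2880*32 = 92160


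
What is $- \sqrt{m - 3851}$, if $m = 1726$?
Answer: $- 5 i \sqrt{85} \approx - 46.098 i$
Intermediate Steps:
$- \sqrt{m - 3851} = - \sqrt{1726 - 3851} = - \sqrt{-2125} = - 5 i \sqrt{85}$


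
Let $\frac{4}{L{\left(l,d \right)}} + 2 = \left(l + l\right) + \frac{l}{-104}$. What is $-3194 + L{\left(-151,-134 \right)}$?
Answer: $- \frac{100499626}{31465} \approx -3194.0$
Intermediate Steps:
$L{\left(l,d \right)} = \frac{4}{-2 + \frac{207 l}{104}}$ ($L{\left(l,d \right)} = \frac{4}{-2 + \left(\left(l + l\right) + \frac{l}{-104}\right)} = \frac{4}{-2 + \left(2 l + l \left(- \frac{1}{104}\right)\right)} = \frac{4}{-2 + \left(2 l - \frac{l}{104}\right)} = \frac{4}{-2 + \frac{207 l}{104}}$)
$-3194 + L{\left(-151,-134 \right)} = -3194 + \frac{416}{-208 + 207 \left(-151\right)} = -3194 + \frac{416}{-208 - 31257} = -3194 + \frac{416}{-31465} = -3194 + 416 \left(- \frac{1}{31465}\right) = -3194 - \frac{416}{31465} = - \frac{100499626}{31465}$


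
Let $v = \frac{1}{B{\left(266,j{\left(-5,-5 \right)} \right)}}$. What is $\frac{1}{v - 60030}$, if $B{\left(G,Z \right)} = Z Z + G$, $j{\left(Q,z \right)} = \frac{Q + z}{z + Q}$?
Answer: $- \frac{267}{16028009} \approx -1.6658 \cdot 10^{-5}$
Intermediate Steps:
$j{\left(Q,z \right)} = 1$ ($j{\left(Q,z \right)} = \frac{Q + z}{Q + z} = 1$)
$B{\left(G,Z \right)} = G + Z^{2}$ ($B{\left(G,Z \right)} = Z^{2} + G = G + Z^{2}$)
$v = \frac{1}{267}$ ($v = \frac{1}{266 + 1^{2}} = \frac{1}{266 + 1} = \frac{1}{267} \approx 0.0037453$)
$\frac{1}{v - 60030} = \frac{1}{\frac{1}{267} - 60030} = \frac{1}{- \frac{16028009}{267}} = - \frac{267}{16028009}$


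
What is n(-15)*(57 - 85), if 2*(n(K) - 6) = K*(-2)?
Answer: -588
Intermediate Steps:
n(K) = 6 - K (n(K) = 6 + (K*(-2))/2 = 6 + (-2*K)/2 = 6 - K)
n(-15)*(57 - 85) = (6 - 1*(-15))*(57 - 85) = (6 + 15)*(-28) = 21*(-28) = -588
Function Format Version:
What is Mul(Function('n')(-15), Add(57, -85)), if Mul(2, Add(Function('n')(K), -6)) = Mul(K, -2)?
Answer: -588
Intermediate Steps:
Function('n')(K) = Add(6, Mul(-1, K)) (Function('n')(K) = Add(6, Mul(Rational(1, 2), Mul(K, -2))) = Add(6, Mul(Rational(1, 2), Mul(-2, K))) = Add(6, Mul(-1, K)))
Mul(Function('n')(-15), Add(57, -85)) = Mul(Add(6, Mul(-1, -15)), Add(57, -85)) = Mul(Add(6, 15), -28) = Mul(21, -28) = -588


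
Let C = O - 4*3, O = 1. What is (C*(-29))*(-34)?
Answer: -10846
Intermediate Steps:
C = -11 (C = 1 - 4*3 = 1 - 12 = -11)
(C*(-29))*(-34) = -11*(-29)*(-34) = 319*(-34) = -10846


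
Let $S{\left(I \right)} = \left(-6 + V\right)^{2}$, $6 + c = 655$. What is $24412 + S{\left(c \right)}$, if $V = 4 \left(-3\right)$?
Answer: $24736$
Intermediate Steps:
$V = -12$
$c = 649$ ($c = -6 + 655 = 649$)
$S{\left(I \right)} = 324$ ($S{\left(I \right)} = \left(-6 - 12\right)^{2} = \left(-18\right)^{2} = 324$)
$24412 + S{\left(c \right)} = 24412 + 324 = 24736$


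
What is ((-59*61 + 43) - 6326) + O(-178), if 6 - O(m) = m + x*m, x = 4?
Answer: -8986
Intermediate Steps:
O(m) = 6 - 5*m (O(m) = 6 - (m + 4*m) = 6 - 5*m)
((-59*61 + 43) - 6326) + O(-178) = ((-59*61 + 43) - 6326) + (6 - 5*(-178)) = ((-3599 + 43) - 6326) + (6 + 890) = (-3556 - 6326) + 896 = -9882 + 896 = -8986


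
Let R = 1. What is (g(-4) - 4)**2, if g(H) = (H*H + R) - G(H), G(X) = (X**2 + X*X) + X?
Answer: 225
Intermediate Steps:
G(X) = X + 2*X**2 (G(X) = (X**2 + X**2) + X = 2*X**2 + X = X + 2*X**2)
g(H) = 1 + H**2 - H*(1 + 2*H) (g(H) = (H*H + 1) - H*(1 + 2*H) = (H**2 + 1) - H*(1 + 2*H) = (1 + H**2) - H*(1 + 2*H) = 1 + H**2 - H*(1 + 2*H))
(g(-4) - 4)**2 = ((1 - 1*(-4) - 1*(-4)**2) - 4)**2 = ((1 + 4 - 1*16) - 4)**2 = ((1 + 4 - 16) - 4)**2 = (-11 - 4)**2 = (-15)**2 = 225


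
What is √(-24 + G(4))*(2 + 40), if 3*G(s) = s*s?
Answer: 28*I*√42 ≈ 181.46*I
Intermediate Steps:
G(s) = s²/3 (G(s) = (s*s)/3 = s²/3)
√(-24 + G(4))*(2 + 40) = √(-24 + (⅓)*4²)*(2 + 40) = √(-24 + (⅓)*16)*42 = √(-24 + 16/3)*42 = √(-56/3)*42 = (2*I*√42/3)*42 = 28*I*√42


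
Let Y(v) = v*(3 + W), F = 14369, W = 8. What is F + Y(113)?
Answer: 15612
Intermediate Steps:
Y(v) = 11*v (Y(v) = v*(3 + 8) = v*11 = 11*v)
F + Y(113) = 14369 + 11*113 = 14369 + 1243 = 15612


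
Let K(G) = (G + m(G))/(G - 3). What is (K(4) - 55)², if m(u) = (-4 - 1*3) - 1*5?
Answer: 3969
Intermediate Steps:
m(u) = -12 (m(u) = (-4 - 3) - 5 = -7 - 5 = -12)
K(G) = (-12 + G)/(-3 + G) (K(G) = (G - 12)/(G - 3) = (-12 + G)/(-3 + G))
(K(4) - 55)² = ((-12 + 4)/(-3 + 4) - 55)² = (-8/1 - 55)² = (1*(-8) - 55)² = (-8 - 55)² = (-63)² = 3969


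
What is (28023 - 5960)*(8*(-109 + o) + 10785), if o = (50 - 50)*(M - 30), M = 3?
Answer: 218710519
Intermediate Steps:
o = 0 (o = (50 - 50)*(3 - 30) = 0*(-27) = 0)
(28023 - 5960)*(8*(-109 + o) + 10785) = (28023 - 5960)*(8*(-109 + 0) + 10785) = 22063*(8*(-109) + 10785) = 22063*(-872 + 10785) = 22063*9913 = 218710519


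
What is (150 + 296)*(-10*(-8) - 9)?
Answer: 31666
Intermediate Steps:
(150 + 296)*(-10*(-8) - 9) = 446*(80 - 9) = 446*71 = 31666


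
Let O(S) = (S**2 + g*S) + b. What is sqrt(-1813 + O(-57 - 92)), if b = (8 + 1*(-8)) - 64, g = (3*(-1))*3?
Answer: sqrt(21665) ≈ 147.19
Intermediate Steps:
g = -9 (g = -3*3 = -9)
b = -64 (b = (8 - 8) - 64 = 0 - 64 = -64)
O(S) = -64 + S**2 - 9*S (O(S) = (S**2 - 9*S) - 64 = -64 + S**2 - 9*S)
sqrt(-1813 + O(-57 - 92)) = sqrt(-1813 + (-64 + (-57 - 92)**2 - 9*(-57 - 92))) = sqrt(-1813 + (-64 + (-149)**2 - 9*(-149))) = sqrt(-1813 + (-64 + 22201 + 1341)) = sqrt(-1813 + 23478) = sqrt(21665)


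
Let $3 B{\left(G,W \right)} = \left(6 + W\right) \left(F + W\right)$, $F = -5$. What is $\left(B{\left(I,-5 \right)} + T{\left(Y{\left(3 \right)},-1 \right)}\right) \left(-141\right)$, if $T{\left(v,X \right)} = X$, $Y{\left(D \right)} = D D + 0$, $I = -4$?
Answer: $611$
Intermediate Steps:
$B{\left(G,W \right)} = \frac{\left(-5 + W\right) \left(6 + W\right)}{3}$ ($B{\left(G,W \right)} = \frac{\left(6 + W\right) \left(-5 + W\right)}{3} = \frac{\left(-5 + W\right) \left(6 + W\right)}{3}$)
$Y{\left(D \right)} = D^{2}$ ($Y{\left(D \right)} = D^{2} + 0 = D^{2}$)
$\left(B{\left(I,-5 \right)} + T{\left(Y{\left(3 \right)},-1 \right)}\right) \left(-141\right) = \left(\left(-10 + \frac{1}{3} \left(-5\right) + \frac{\left(-5\right)^{2}}{3}\right) - 1\right) \left(-141\right) = \left(\left(-10 - \frac{5}{3} + \frac{1}{3} \cdot 25\right) - 1\right) \left(-141\right) = \left(\left(-10 - \frac{5}{3} + \frac{25}{3}\right) - 1\right) \left(-141\right) = \left(- \frac{10}{3} - 1\right) \left(-141\right) = \left(- \frac{13}{3}\right) \left(-141\right) = 611$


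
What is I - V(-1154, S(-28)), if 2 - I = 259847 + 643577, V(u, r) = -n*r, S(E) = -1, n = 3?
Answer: -903425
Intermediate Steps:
V(u, r) = -3*r
I = -903422 (I = 2 - (259847 + 643577) = 2 - 1*903424 = 2 - 903424 = -903422)
I - V(-1154, S(-28)) = -903422 - (-3)*(-1) = -903422 - 1*3 = -903422 - 3 = -903425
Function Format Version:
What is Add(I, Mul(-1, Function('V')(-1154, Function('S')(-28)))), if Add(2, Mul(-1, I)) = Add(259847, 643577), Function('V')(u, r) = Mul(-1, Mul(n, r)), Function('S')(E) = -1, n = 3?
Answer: -903425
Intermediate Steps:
Function('V')(u, r) = Mul(-3, r) (Function('V')(u, r) = Mul(-1, Mul(3, r)) = Mul(-3, r))
I = -903422 (I = Add(2, Mul(-1, Add(259847, 643577))) = Add(2, Mul(-1, 903424)) = Add(2, -903424) = -903422)
Add(I, Mul(-1, Function('V')(-1154, Function('S')(-28)))) = Add(-903422, Mul(-1, Mul(-3, -1))) = Add(-903422, Mul(-1, 3)) = Add(-903422, -3) = -903425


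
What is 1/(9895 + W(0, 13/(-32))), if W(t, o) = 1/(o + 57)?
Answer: 1811/17919877 ≈ 0.00010106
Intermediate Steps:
W(t, o) = 1/(57 + o)
1/(9895 + W(0, 13/(-32))) = 1/(9895 + 1/(57 + 13/(-32))) = 1/(9895 + 1/(57 + 13*(-1/32))) = 1/(9895 + 1/(57 - 13/32)) = 1/(9895 + 1/(1811/32)) = 1/(9895 + 32/1811) = 1/(17919877/1811) = 1811/17919877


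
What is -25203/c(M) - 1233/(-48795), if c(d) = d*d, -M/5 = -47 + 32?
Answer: -27174328/6099375 ≈ -4.4553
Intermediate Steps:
M = 75 (M = -5*(-47 + 32) = -5*(-15) = 75)
c(d) = d²
-25203/c(M) - 1233/(-48795) = -25203/(75²) - 1233/(-48795) = -25203/5625 - 1233*(-1/48795) = -25203*1/5625 + 411/16265 = -8401/1875 + 411/16265 = -27174328/6099375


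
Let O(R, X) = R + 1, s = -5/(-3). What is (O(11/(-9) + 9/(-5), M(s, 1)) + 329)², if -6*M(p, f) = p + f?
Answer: 216501796/2025 ≈ 1.0691e+5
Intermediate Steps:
s = 5/3 (s = -5*(-⅓) = 5/3 ≈ 1.6667)
M(p, f) = -f/6 - p/6 (M(p, f) = -(p + f)/6 = -(f + p)/6 = -f/6 - p/6)
O(R, X) = 1 + R
(O(11/(-9) + 9/(-5), M(s, 1)) + 329)² = ((1 + (11/(-9) + 9/(-5))) + 329)² = ((1 + (11*(-⅑) + 9*(-⅕))) + 329)² = ((1 + (-11/9 - 9/5)) + 329)² = ((1 - 136/45) + 329)² = (-91/45 + 329)² = (14714/45)² = 216501796/2025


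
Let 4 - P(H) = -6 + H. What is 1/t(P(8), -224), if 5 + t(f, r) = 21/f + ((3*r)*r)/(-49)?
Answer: -2/6133 ≈ -0.00032610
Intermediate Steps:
P(H) = 10 - H (P(H) = 4 - (-6 + H) = 4 + (6 - H) = 10 - H)
t(f, r) = -5 + 21/f - 3*r²/49 (t(f, r) = -5 + (21/f + ((3*r)*r)/(-49)) = -5 + (21/f + (3*r²)*(-1/49)) = -5 + (21/f - 3*r²/49) = -5 + 21/f - 3*r²/49)
1/t(P(8), -224) = 1/(-5 + 21/(10 - 1*8) - 3/49*(-224)²) = 1/(-5 + 21/(10 - 8) - 3/49*50176) = 1/(-5 + 21/2 - 3072) = 1/(-6133/2) = -2/6133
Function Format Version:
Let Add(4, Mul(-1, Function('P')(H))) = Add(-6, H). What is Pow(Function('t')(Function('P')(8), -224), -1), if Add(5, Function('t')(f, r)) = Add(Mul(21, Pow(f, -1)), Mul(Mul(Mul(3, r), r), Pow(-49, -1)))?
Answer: Rational(-2, 6133) ≈ -0.00032610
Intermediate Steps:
Function('P')(H) = Add(10, Mul(-1, H)) (Function('P')(H) = Add(4, Mul(-1, Add(-6, H))) = Add(4, Add(6, Mul(-1, H))) = Add(10, Mul(-1, H)))
Function('t')(f, r) = Add(-5, Mul(21, Pow(f, -1)), Mul(Rational(-3, 49), Pow(r, 2))) (Function('t')(f, r) = Add(-5, Add(Mul(21, Pow(f, -1)), Mul(Mul(Mul(3, r), r), Pow(-49, -1)))) = Add(-5, Add(Mul(21, Pow(f, -1)), Mul(Mul(3, Pow(r, 2)), Rational(-1, 49)))) = Add(-5, Add(Mul(21, Pow(f, -1)), Mul(Rational(-3, 49), Pow(r, 2)))) = Add(-5, Mul(21, Pow(f, -1)), Mul(Rational(-3, 49), Pow(r, 2))))
Pow(Function('t')(Function('P')(8), -224), -1) = Pow(Add(-5, Mul(21, Pow(Add(10, Mul(-1, 8)), -1)), Mul(Rational(-3, 49), Pow(-224, 2))), -1) = Pow(Add(-5, Mul(21, Pow(Add(10, -8), -1)), Mul(Rational(-3, 49), 50176)), -1) = Pow(Add(-5, Mul(21, Pow(2, -1)), -3072), -1) = Pow(Add(-5, Mul(21, Rational(1, 2)), -3072), -1) = Pow(Add(-5, Rational(21, 2), -3072), -1) = Pow(Rational(-6133, 2), -1) = Rational(-2, 6133)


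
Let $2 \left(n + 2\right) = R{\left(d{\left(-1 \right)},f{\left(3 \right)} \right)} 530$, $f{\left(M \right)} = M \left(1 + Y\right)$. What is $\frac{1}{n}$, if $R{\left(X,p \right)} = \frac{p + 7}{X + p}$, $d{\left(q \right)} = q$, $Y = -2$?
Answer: $- \frac{1}{267} \approx -0.0037453$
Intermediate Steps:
$f{\left(M \right)} = - M$ ($f{\left(M \right)} = M \left(1 - 2\right) = M \left(-1\right) = - M$)
$R{\left(X,p \right)} = \frac{7 + p}{X + p}$
$n = -267$ ($n = -2 + \frac{\frac{7 - 3}{-1 - 3} \cdot 530}{2} = -2 + \frac{\frac{1}{-4} \cdot 4 \cdot 530}{2} = -2 + \frac{\left(- \frac{1}{4}\right) 4 \cdot 530}{2} = -2 + \frac{\left(-1\right) 530}{2} = -2 + \frac{1}{2} \left(-530\right) = -2 - 265 = -267$)
$\frac{1}{n} = \frac{1}{-267} = - \frac{1}{267}$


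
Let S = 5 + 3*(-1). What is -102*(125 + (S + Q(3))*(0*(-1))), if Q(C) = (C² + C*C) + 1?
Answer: -12750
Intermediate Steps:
S = 2 (S = 5 - 3 = 2)
Q(C) = 1 + 2*C² (Q(C) = (C² + C²) + 1 = 2*C² + 1 = 1 + 2*C²)
-102*(125 + (S + Q(3))*(0*(-1))) = -102*(125 + (2 + (1 + 2*3²))*(0*(-1))) = -102*(125 + (2 + (1 + 2*9))*0) = -102*(125 + (2 + (1 + 18))*0) = -102*(125 + (2 + 19)*0) = -102*(125 + 21*0) = -102*(125 + 0) = -102*125 = -12750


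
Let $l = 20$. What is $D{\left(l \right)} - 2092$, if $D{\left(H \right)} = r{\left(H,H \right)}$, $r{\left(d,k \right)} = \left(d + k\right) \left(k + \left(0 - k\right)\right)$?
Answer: $-2092$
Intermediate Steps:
$r{\left(d,k \right)} = 0$ ($r{\left(d,k \right)} = \left(d + k\right) \left(k - k\right) = \left(d + k\right) 0 = 0$)
$D{\left(H \right)} = 0$
$D{\left(l \right)} - 2092 = 0 - 2092 = -2092$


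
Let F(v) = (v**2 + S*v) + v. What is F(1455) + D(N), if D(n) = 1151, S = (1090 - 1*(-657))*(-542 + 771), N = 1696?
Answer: 584211296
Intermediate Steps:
S = 400063 (S = (1090 + 657)*229 = 1747*229 = 400063)
F(v) = v**2 + 400064*v (F(v) = (v**2 + 400063*v) + v = v**2 + 400064*v)
F(1455) + D(N) = 1455*(400064 + 1455) + 1151 = 1455*401519 + 1151 = 584210145 + 1151 = 584211296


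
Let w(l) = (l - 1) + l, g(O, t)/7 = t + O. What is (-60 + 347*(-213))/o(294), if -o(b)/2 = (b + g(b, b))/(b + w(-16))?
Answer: 2145159/980 ≈ 2188.9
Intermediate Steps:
g(O, t) = 7*O + 7*t (g(O, t) = 7*(t + O) = 7*(O + t) = 7*O + 7*t)
w(l) = -1 + 2*l (w(l) = (-1 + l) + l = -1 + 2*l)
o(b) = -30*b/(-33 + b) (o(b) = -2*(b + (7*b + 7*b))/(b + (-1 + 2*(-16))) = -2*(b + 14*b)/(b + (-1 - 32)) = -2*15*b/(b - 33) = -2*15*b/(-33 + b) = -30*b/(-33 + b))
(-60 + 347*(-213))/o(294) = (-60 + 347*(-213))/((-30*294/(-33 + 294))) = (-60 - 73911)/((-30*294/261)) = -73971/((-30*294*1/261)) = -73971/(-980/29) = -73971*(-29/980) = 2145159/980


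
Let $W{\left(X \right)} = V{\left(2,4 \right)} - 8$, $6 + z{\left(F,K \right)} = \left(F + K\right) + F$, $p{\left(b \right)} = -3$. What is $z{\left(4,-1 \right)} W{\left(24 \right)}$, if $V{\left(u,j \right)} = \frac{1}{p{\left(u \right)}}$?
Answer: $- \frac{25}{3} \approx -8.3333$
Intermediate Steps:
$z{\left(F,K \right)} = -6 + K + 2 F$ ($z{\left(F,K \right)} = -6 + \left(\left(F + K\right) + F\right) = -6 + \left(K + 2 F\right) = -6 + K + 2 F$)
$V{\left(u,j \right)} = - \frac{1}{3}$ ($V{\left(u,j \right)} = \frac{1}{-3} = - \frac{1}{3}$)
$W{\left(X \right)} = - \frac{25}{3}$ ($W{\left(X \right)} = - \frac{1}{3} - 8 = - \frac{25}{3}$)
$z{\left(4,-1 \right)} W{\left(24 \right)} = \left(-6 - 1 + 2 \cdot 4\right) \left(- \frac{25}{3}\right) = \left(-6 - 1 + 8\right) \left(- \frac{25}{3}\right) = 1 \left(- \frac{25}{3}\right) = - \frac{25}{3}$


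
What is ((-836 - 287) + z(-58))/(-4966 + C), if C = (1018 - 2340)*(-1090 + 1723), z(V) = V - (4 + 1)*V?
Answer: 891/841792 ≈ 0.0010585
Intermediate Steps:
z(V) = -4*V (z(V) = V - 5*V = -4*V)
C = -836826 (C = -1322*633 = -836826)
((-836 - 287) + z(-58))/(-4966 + C) = ((-836 - 287) - 4*(-58))/(-4966 - 836826) = (-1123 + 232)/(-841792) = -891*(-1/841792) = 891/841792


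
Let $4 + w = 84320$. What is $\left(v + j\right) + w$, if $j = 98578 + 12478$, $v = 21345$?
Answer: $216717$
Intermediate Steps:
$w = 84316$ ($w = -4 + 84320 = 84316$)
$j = 111056$
$\left(v + j\right) + w = \left(21345 + 111056\right) + 84316 = 132401 + 84316 = 216717$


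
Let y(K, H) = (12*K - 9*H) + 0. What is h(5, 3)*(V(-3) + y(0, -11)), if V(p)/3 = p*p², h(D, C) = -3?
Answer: -54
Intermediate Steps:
y(K, H) = -9*H + 12*K (y(K, H) = (-9*H + 12*K) + 0 = -9*H + 12*K)
V(p) = 3*p³ (V(p) = 3*(p*p²) = 3*p³)
h(5, 3)*(V(-3) + y(0, -11)) = -3*(3*(-3)³ + (-9*(-11) + 12*0)) = -3*(3*(-27) + (99 + 0)) = -3*(-81 + 99) = -3*18 = -54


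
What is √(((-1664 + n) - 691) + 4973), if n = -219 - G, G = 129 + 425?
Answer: 3*√205 ≈ 42.953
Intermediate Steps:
G = 554
n = -773 (n = -219 - 1*554 = -219 - 554 = -773)
√(((-1664 + n) - 691) + 4973) = √(((-1664 - 773) - 691) + 4973) = √((-2437 - 691) + 4973) = √(-3128 + 4973) = √1845 = 3*√205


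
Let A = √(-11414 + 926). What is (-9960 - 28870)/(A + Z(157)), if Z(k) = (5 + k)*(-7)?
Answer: 3669435/108037 + 19415*I*√2622/324111 ≈ 33.965 + 3.0673*I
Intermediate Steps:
Z(k) = -35 - 7*k
A = 2*I*√2622 (A = √(-10488) = 2*I*√2622 ≈ 102.41*I)
(-9960 - 28870)/(A + Z(157)) = (-9960 - 28870)/(2*I*√2622 + (-35 - 7*157)) = -38830/(2*I*√2622 + (-35 - 1099)) = -38830/(2*I*√2622 - 1134) = -38830/(-1134 + 2*I*√2622)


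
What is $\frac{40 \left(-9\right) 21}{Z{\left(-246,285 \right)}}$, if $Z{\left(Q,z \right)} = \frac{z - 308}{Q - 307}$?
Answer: $- \frac{4180680}{23} \approx -1.8177 \cdot 10^{5}$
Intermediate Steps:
$Z{\left(Q,z \right)} = \frac{-308 + z}{-307 + Q}$
$\frac{40 \left(-9\right) 21}{Z{\left(-246,285 \right)}} = \frac{40 \left(-9\right) 21}{\frac{1}{-307 - 246} \left(-308 + 285\right)} = \frac{\left(-360\right) 21}{\frac{1}{-553} \left(-23\right)} = - \frac{7560}{\left(- \frac{1}{553}\right) \left(-23\right)} = - \frac{7560}{\frac{23}{553}} = \left(-7560\right) \frac{553}{23} = - \frac{4180680}{23}$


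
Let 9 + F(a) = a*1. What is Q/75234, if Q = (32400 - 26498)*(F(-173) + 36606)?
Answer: 107487224/37617 ≈ 2857.4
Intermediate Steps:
F(a) = -9 + a (F(a) = -9 + a*1 = -9 + a)
Q = 214974448 (Q = (32400 - 26498)*((-9 - 173) + 36606) = 5902*(-182 + 36606) = 5902*36424 = 214974448)
Q/75234 = 214974448/75234 = 214974448*(1/75234) = 107487224/37617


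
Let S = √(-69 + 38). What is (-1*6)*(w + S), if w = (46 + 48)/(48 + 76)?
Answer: -141/31 - 6*I*√31 ≈ -4.5484 - 33.407*I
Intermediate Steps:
w = 47/62 (w = 94/124 = 94*(1/124) = 47/62 ≈ 0.75806)
S = I*√31 (S = √(-31) = I*√31 ≈ 5.5678*I)
(-1*6)*(w + S) = (-1*6)*(47/62 + I*√31) = -6*(47/62 + I*√31) = -141/31 - 6*I*√31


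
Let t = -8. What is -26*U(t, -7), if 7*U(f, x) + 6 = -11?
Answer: 442/7 ≈ 63.143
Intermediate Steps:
U(f, x) = -17/7 (U(f, x) = -6/7 + (⅐)*(-11) = -6/7 - 11/7 = -17/7)
-26*U(t, -7) = -26*(-17/7) = 442/7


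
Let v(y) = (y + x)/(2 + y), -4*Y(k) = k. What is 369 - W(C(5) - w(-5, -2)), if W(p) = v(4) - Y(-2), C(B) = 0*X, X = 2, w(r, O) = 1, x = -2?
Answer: 2215/6 ≈ 369.17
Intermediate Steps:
Y(k) = -k/4
C(B) = 0 (C(B) = 0*2 = 0)
v(y) = (-2 + y)/(2 + y) (v(y) = (y - 2)/(2 + y) = (-2 + y)/(2 + y))
W(p) = -⅙ (W(p) = (-2 + 4)/(2 + 4) - (-1)*(-2)/4 = 2/6 - 1*½ = (⅙)*2 - ½ = ⅓ - ½ = -⅙)
369 - W(C(5) - w(-5, -2)) = 369 - 1*(-⅙) = 369 + ⅙ = 2215/6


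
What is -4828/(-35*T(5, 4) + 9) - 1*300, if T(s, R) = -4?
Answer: -49528/149 ≈ -332.40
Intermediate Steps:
-4828/(-35*T(5, 4) + 9) - 1*300 = -4828/(-35*(-4) + 9) - 1*300 = -4828/(140 + 9) - 300 = -4828/149 - 300 = -49528/149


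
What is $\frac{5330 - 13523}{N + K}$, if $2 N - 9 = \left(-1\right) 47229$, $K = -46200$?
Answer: $\frac{2731}{23270} \approx 0.11736$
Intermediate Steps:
$N = -23610$ ($N = \frac{9}{2} + \frac{\left(-1\right) 47229}{2} = \frac{9}{2} + \frac{1}{2} \left(-47229\right) = \frac{9}{2} - \frac{47229}{2} = -23610$)
$\frac{5330 - 13523}{N + K} = \frac{5330 - 13523}{-23610 - 46200} = - \frac{8193}{-69810} = \left(-8193\right) \left(- \frac{1}{69810}\right) = \frac{2731}{23270}$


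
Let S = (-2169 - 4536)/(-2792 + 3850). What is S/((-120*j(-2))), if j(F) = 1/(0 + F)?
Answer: -447/4232 ≈ -0.10562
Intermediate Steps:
j(F) = 1/F
S = -6705/1058 ≈ -6.3374
S/((-120*j(-2))) = -6705/(1058*((-120/(-2)))) = -6705/(1058*((-120*(-½)))) = -6705/1058/60 = -6705/1058*1/60 = -447/4232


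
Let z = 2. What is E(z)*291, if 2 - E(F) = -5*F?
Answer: 3492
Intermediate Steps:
E(F) = 2 + 5*F (E(F) = 2 - (-5)*F = 2 + 5*F)
E(z)*291 = (2 + 5*2)*291 = (2 + 10)*291 = 12*291 = 3492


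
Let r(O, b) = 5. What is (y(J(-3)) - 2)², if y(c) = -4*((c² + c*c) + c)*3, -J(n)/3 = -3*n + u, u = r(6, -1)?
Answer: 1750083556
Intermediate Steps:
u = 5
J(n) = -15 + 9*n (J(n) = -3*(-3*n + 5) = -3*(5 - 3*n) = -15 + 9*n)
y(c) = -24*c² - 12*c (y(c) = -4*((c² + c²) + c)*3 = -4*(2*c² + c)*3 = -4*(c + 2*c²)*3 = (-8*c² - 4*c)*3 = -24*c² - 12*c)
(y(J(-3)) - 2)² = (-12*(-15 + 9*(-3))*(1 + 2*(-15 + 9*(-3))) - 2)² = (-12*(-15 - 27)*(1 + 2*(-15 - 27)) - 2)² = (-12*(-42)*(1 + 2*(-42)) - 2)² = (-12*(-42)*(1 - 84) - 2)² = (-12*(-42)*(-83) - 2)² = (-41832 - 2)² = (-41834)² = 1750083556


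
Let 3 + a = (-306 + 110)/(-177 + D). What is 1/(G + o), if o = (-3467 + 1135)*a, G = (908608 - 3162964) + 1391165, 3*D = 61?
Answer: -235/201891433 ≈ -1.1640e-6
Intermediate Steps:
D = 61/3 (D = (⅓)*61 = 61/3 ≈ 20.333)
a = -411/235 (a = -3 + (-306 + 110)/(-177 + 61/3) = -3 - 196/(-470/3) = -3 - 196*(-3/470) = -3 + 294/235 = -411/235 ≈ -1.7489)
G = -863191 (G = -2254356 + 1391165 = -863191)
o = 958452/235 (o = (-3467 + 1135)*(-411/235) = -2332*(-411/235) = 958452/235 ≈ 4078.5)
1/(G + o) = 1/(-863191 + 958452/235) = 1/(-201891433/235) = -235/201891433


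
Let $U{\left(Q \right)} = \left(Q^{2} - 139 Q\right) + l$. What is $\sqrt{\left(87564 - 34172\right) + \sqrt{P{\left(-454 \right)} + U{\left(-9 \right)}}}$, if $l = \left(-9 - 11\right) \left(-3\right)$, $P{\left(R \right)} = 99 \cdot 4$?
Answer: $\sqrt{53392 + 2 \sqrt{447}} \approx 231.16$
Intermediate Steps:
$P{\left(R \right)} = 396$
$l = 60$ ($l = \left(-20\right) \left(-3\right) = 60$)
$U{\left(Q \right)} = 60 + Q^{2} - 139 Q$ ($U{\left(Q \right)} = \left(Q^{2} - 139 Q\right) + 60 = 60 + Q^{2} - 139 Q$)
$\sqrt{\left(87564 - 34172\right) + \sqrt{P{\left(-454 \right)} + U{\left(-9 \right)}}} = \sqrt{\left(87564 - 34172\right) + \sqrt{396 + \left(60 + \left(-9\right)^{2} - -1251\right)}} = \sqrt{\left(87564 - 34172\right) + \sqrt{396 + \left(60 + 81 + 1251\right)}} = \sqrt{53392 + \sqrt{396 + 1392}} = \sqrt{53392 + \sqrt{1788}} = \sqrt{53392 + 2 \sqrt{447}}$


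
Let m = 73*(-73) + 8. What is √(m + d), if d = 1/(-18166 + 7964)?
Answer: I*√553813968286/10202 ≈ 72.945*I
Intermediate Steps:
d = -1/10202 (d = 1/(-10202) = -1/10202 ≈ -9.8020e-5)
m = -5321 (m = -5329 + 8 = -5321)
√(m + d) = √(-5321 - 1/10202) = √(-54284843/10202) = I*√553813968286/10202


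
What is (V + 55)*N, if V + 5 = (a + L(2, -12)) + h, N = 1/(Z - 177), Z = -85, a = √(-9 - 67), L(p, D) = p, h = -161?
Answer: 109/262 - I*√19/131 ≈ 0.41603 - 0.033274*I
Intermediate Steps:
a = 2*I*√19 (a = √(-76) = 2*I*√19 ≈ 8.7178*I)
N = -1/262 (N = 1/(-85 - 177) = 1/(-262) = -1/262 ≈ -0.0038168)
V = -164 + 2*I*√19 (V = -5 + ((2*I*√19 + 2) - 161) = -5 + ((2 + 2*I*√19) - 161) = -5 + (-159 + 2*I*√19) = -164 + 2*I*√19 ≈ -164.0 + 8.7178*I)
(V + 55)*N = ((-164 + 2*I*√19) + 55)*(-1/262) = (-109 + 2*I*√19)*(-1/262) = 109/262 - I*√19/131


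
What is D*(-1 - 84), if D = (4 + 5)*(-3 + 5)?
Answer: -1530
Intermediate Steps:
D = 18 (D = 9*2 = 18)
D*(-1 - 84) = 18*(-1 - 84) = 18*(-85) = -1530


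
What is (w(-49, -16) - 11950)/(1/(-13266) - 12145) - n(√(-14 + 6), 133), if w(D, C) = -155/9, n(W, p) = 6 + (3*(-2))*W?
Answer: -807936256/161115571 + 12*I*√2 ≈ -5.0146 + 16.971*I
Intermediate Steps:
n(W, p) = 6 - 6*W
w(D, C) = -155/9 (w(D, C) = -155*⅑ = -155/9)
(w(-49, -16) - 11950)/(1/(-13266) - 12145) - n(√(-14 + 6), 133) = (-155/9 - 11950)/(1/(-13266) - 12145) - (6 - 6*√(-14 + 6)) = -107705/(9*(-1/13266 - 12145)) - (6 - 12*I*√2) = -107705/(9*(-161115571/13266)) - (6 - 12*I*√2) = -107705/9*(-13266/161115571) - (6 - 12*I*√2) = 158757170/161115571 + (-6 + 12*I*√2) = -807936256/161115571 + 12*I*√2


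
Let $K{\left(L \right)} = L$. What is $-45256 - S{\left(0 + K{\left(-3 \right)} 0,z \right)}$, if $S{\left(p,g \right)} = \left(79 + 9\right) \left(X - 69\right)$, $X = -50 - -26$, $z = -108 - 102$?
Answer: $-37072$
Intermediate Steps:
$z = -210$
$X = -24$ ($X = -50 + 26 = -24$)
$S{\left(p,g \right)} = -8184$ ($S{\left(p,g \right)} = \left(79 + 9\right) \left(-24 - 69\right) = 88 \left(-93\right) = -8184$)
$-45256 - S{\left(0 + K{\left(-3 \right)} 0,z \right)} = -45256 - -8184 = -45256 + 8184 = -37072$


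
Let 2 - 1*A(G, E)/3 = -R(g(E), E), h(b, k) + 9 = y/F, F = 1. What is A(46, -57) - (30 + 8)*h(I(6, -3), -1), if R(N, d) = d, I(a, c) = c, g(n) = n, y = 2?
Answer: 101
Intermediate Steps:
h(b, k) = -7 (h(b, k) = -9 + 2/1 = -9 + 2*1 = -9 + 2 = -7)
A(G, E) = 6 + 3*E (A(G, E) = 6 - (-3)*E = 6 + 3*E)
A(46, -57) - (30 + 8)*h(I(6, -3), -1) = (6 + 3*(-57)) - (30 + 8)*(-7) = (6 - 171) - 38*(-7) = -165 - 1*(-266) = -165 + 266 = 101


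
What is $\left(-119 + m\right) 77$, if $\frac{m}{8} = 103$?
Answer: $54285$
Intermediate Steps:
$m = 824$ ($m = 8 \cdot 103 = 824$)
$\left(-119 + m\right) 77 = \left(-119 + 824\right) 77 = 705 \cdot 77 = 54285$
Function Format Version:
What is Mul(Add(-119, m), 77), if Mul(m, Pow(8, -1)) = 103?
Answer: 54285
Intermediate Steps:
m = 824 (m = Mul(8, 103) = 824)
Mul(Add(-119, m), 77) = Mul(Add(-119, 824), 77) = Mul(705, 77) = 54285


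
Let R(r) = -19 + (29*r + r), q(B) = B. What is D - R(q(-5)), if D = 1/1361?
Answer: 230010/1361 ≈ 169.00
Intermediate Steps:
D = 1/1361 ≈ 0.00073475
R(r) = -19 + 30*r
D - R(q(-5)) = 1/1361 - (-19 + 30*(-5)) = 1/1361 - (-19 - 150) = 1/1361 - 1*(-169) = 1/1361 + 169 = 230010/1361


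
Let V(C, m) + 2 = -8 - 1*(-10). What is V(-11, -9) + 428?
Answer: 428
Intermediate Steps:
V(C, m) = 0 (V(C, m) = -2 + (-8 - 1*(-10)) = -2 + (-8 + 10) = -2 + 2 = 0)
V(-11, -9) + 428 = 0 + 428 = 428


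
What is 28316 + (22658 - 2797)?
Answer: 48177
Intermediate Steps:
28316 + (22658 - 2797) = 28316 + 19861 = 48177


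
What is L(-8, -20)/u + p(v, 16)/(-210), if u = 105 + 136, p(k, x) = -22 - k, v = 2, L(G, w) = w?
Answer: 264/8435 ≈ 0.031298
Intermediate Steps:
u = 241
L(-8, -20)/u + p(v, 16)/(-210) = -20/241 + (-22 - 1*2)/(-210) = -20*1/241 + (-22 - 2)*(-1/210) = -20/241 - 24*(-1/210) = -20/241 + 4/35 = 264/8435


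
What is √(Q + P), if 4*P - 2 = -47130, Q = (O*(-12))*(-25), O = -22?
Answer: I*√18382 ≈ 135.58*I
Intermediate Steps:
Q = -6600 (Q = -22*(-12)*(-25) = 264*(-25) = -6600)
P = -11782 (P = ½ + (¼)*(-47130) = ½ - 23565/2 = -11782)
√(Q + P) = √(-6600 - 11782) = √(-18382) = I*√18382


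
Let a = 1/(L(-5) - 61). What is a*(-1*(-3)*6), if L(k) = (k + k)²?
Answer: 6/13 ≈ 0.46154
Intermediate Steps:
L(k) = 4*k² (L(k) = (2*k)² = 4*k²)
a = 1/39 (a = 1/(4*(-5)² - 61) = 1/(4*25 - 61) = 1/(100 - 61) = 1/39 ≈ 0.025641)
a*(-1*(-3)*6) = (-1*(-3)*6)/39 = (3*6)/39 = (1/39)*18 = 6/13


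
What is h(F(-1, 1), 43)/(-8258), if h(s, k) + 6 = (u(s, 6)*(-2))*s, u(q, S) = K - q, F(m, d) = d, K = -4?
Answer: -2/4129 ≈ -0.00048438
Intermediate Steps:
u(q, S) = -4 - q
h(s, k) = -6 + s*(8 + 2*s) (h(s, k) = -6 + ((-4 - s)*(-2))*s = -6 + (8 + 2*s)*s = -6 + s*(8 + 2*s))
h(F(-1, 1), 43)/(-8258) = (-6 + 2*1*(4 + 1))/(-8258) = (-6 + 2*1*5)*(-1/8258) = (-6 + 10)*(-1/8258) = 4*(-1/8258) = -2/4129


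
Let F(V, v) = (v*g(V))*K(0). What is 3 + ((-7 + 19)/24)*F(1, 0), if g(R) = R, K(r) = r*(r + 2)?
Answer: 3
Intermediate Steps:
K(r) = r*(2 + r)
F(V, v) = 0 (F(V, v) = (v*V)*(0*(2 + 0)) = (V*v)*(0*2) = (V*v)*0 = 0)
3 + ((-7 + 19)/24)*F(1, 0) = 3 + ((-7 + 19)/24)*0 = 3 + (12*(1/24))*0 = 3 + (1/2)*0 = 3 + 0 = 3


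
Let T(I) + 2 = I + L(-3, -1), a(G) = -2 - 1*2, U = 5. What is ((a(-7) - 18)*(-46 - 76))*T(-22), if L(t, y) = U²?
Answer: 2684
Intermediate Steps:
a(G) = -4 (a(G) = -2 - 2 = -4)
L(t, y) = 25 (L(t, y) = 5² = 25)
T(I) = 23 + I (T(I) = -2 + (I + 25) = -2 + (25 + I) = 23 + I)
((a(-7) - 18)*(-46 - 76))*T(-22) = ((-4 - 18)*(-46 - 76))*(23 - 22) = -22*(-122)*1 = 2684*1 = 2684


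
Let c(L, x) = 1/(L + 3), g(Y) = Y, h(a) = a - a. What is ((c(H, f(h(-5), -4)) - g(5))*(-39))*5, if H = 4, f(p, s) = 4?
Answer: 6630/7 ≈ 947.14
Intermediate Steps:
h(a) = 0
c(L, x) = 1/(3 + L)
((c(H, f(h(-5), -4)) - g(5))*(-39))*5 = ((1/(3 + 4) - 1*5)*(-39))*5 = ((1/7 - 5)*(-39))*5 = -34/7*(-39)*5 = (1326/7)*5 = 6630/7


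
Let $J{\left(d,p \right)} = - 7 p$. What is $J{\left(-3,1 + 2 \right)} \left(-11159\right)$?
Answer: $234339$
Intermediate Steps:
$J{\left(-3,1 + 2 \right)} \left(-11159\right) = - 7 \left(1 + 2\right) \left(-11159\right) = \left(-7\right) 3 \left(-11159\right) = \left(-21\right) \left(-11159\right) = 234339$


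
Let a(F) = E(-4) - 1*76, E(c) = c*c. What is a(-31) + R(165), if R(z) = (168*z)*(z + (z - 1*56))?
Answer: 7595220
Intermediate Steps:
E(c) = c²
R(z) = 168*z*(-56 + 2*z) (R(z) = (168*z)*(z + (z - 56)) = (168*z)*(z + (-56 + z)) = (168*z)*(-56 + 2*z) = 168*z*(-56 + 2*z))
a(F) = -60 (a(F) = (-4)² - 1*76 = 16 - 76 = -60)
a(-31) + R(165) = -60 + 336*165*(-28 + 165) = -60 + 336*165*137 = -60 + 7595280 = 7595220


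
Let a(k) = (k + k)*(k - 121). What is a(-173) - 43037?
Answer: 58687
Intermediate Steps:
a(k) = 2*k*(-121 + k) (a(k) = (2*k)*(-121 + k) = 2*k*(-121 + k))
a(-173) - 43037 = 2*(-173)*(-121 - 173) - 43037 = 2*(-173)*(-294) - 43037 = 101724 - 43037 = 58687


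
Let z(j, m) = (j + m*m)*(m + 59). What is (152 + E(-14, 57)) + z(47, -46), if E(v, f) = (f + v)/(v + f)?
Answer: 28272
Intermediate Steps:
E(v, f) = 1 (E(v, f) = (f + v)/(f + v) = 1)
z(j, m) = (59 + m)*(j + m**2) (z(j, m) = (j + m**2)*(59 + m) = (59 + m)*(j + m**2))
(152 + E(-14, 57)) + z(47, -46) = (152 + 1) + ((-46)**3 + 59*47 + 59*(-46)**2 + 47*(-46)) = 153 + (-97336 + 2773 + 59*2116 - 2162) = 153 + (-97336 + 2773 + 124844 - 2162) = 153 + 28119 = 28272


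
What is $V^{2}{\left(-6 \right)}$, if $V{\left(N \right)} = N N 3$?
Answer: $11664$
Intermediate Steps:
$V{\left(N \right)} = 3 N^{2}$ ($V{\left(N \right)} = N^{2} \cdot 3 = 3 N^{2}$)
$V^{2}{\left(-6 \right)} = \left(3 \left(-6\right)^{2}\right)^{2} = \left(3 \cdot 36\right)^{2} = 108^{2} = 11664$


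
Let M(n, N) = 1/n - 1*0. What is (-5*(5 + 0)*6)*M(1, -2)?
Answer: -150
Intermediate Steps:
M(n, N) = 1/n (M(n, N) = 1/n + 0 = 1/n)
(-5*(5 + 0)*6)*M(1, -2) = -5*(5 + 0)*6/1 = -25*6*1 = -5*30*1 = -150*1 = -150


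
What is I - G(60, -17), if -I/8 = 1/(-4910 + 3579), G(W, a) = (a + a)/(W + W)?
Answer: 23107/79860 ≈ 0.28934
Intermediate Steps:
G(W, a) = a/W (G(W, a) = (2*a)/((2*W)) = (2*a)*(1/(2*W)) = a/W)
I = 8/1331 (I = -8/(-4910 + 3579) = -8/(-1331) = -8*(-1/1331) = 8/1331 ≈ 0.0060105)
I - G(60, -17) = 8/1331 - (-17)/60 = 8/1331 - 1*(-17/60) = 8/1331 + 17/60 = 23107/79860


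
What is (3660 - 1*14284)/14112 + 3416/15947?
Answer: -3787948/7032627 ≈ -0.53862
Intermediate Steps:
(3660 - 1*14284)/14112 + 3416/15947 = (3660 - 14284)*(1/14112) + 3416*(1/15947) = -10624*1/14112 + 3416/15947 = -332/441 + 3416/15947 = -3787948/7032627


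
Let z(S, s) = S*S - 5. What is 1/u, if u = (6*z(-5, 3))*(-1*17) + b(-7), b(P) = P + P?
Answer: -1/2054 ≈ -0.00048685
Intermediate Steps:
b(P) = 2*P
z(S, s) = -5 + S² (z(S, s) = S² - 5 = -5 + S²)
u = -2054 (u = (6*(-5 + (-5)²))*(-1*17) + 2*(-7) = (6*(-5 + 25))*(-17) - 14 = (6*20)*(-17) - 14 = 120*(-17) - 14 = -2040 - 14 = -2054)
1/u = 1/(-2054) = -1/2054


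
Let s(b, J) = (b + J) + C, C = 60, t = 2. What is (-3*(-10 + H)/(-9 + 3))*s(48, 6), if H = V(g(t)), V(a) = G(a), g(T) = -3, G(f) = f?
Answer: -741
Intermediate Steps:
s(b, J) = 60 + J + b (s(b, J) = (b + J) + 60 = (J + b) + 60 = 60 + J + b)
V(a) = a
H = -3
(-3*(-10 + H)/(-9 + 3))*s(48, 6) = (-3*(-10 - 3)/(-9 + 3))*(60 + 6 + 48) = -3/((-6/(-13)))*114 = -3/((-6*(-1/13)))*114 = -3/6/13*114 = -3*13/6*114 = -13/2*114 = -741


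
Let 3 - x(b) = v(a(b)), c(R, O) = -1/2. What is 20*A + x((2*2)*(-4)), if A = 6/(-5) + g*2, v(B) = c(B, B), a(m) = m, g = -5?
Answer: -441/2 ≈ -220.50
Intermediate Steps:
c(R, O) = -½ (c(R, O) = -1*½ = -½)
v(B) = -½
A = -56/5 (A = 6/(-5) - 5*2 = 6*(-⅕) - 10 = -6/5 - 10 = -56/5 ≈ -11.200)
x(b) = 7/2 (x(b) = 3 - 1*(-½) = 3 + ½ = 7/2)
20*A + x((2*2)*(-4)) = 20*(-56/5) + 7/2 = -224 + 7/2 = -441/2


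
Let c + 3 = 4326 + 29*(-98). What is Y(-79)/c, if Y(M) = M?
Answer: -79/1481 ≈ -0.053342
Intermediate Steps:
c = 1481 (c = -3 + (4326 + 29*(-98)) = -3 + (4326 - 2842) = -3 + 1484 = 1481)
Y(-79)/c = -79/1481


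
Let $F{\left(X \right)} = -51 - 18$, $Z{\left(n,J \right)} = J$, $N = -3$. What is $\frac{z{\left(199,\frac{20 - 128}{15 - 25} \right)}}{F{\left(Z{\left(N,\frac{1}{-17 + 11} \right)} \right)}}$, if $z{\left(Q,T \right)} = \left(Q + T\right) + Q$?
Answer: $- \frac{2044}{345} \approx -5.9246$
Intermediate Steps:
$F{\left(X \right)} = -69$ ($F{\left(X \right)} = -51 - 18 = -69$)
$z{\left(Q,T \right)} = T + 2 Q$
$\frac{z{\left(199,\frac{20 - 128}{15 - 25} \right)}}{F{\left(Z{\left(N,\frac{1}{-17 + 11} \right)} \right)}} = \frac{\frac{20 - 128}{15 - 25} + 2 \cdot 199}{-69} = \left(- \frac{108}{-10} + 398\right) \left(- \frac{1}{69}\right) = \left(\left(-108\right) \left(- \frac{1}{10}\right) + 398\right) \left(- \frac{1}{69}\right) = \left(\frac{54}{5} + 398\right) \left(- \frac{1}{69}\right) = \frac{2044}{5} \left(- \frac{1}{69}\right) = - \frac{2044}{345}$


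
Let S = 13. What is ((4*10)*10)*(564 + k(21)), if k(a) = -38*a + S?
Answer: -88400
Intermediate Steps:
k(a) = 13 - 38*a (k(a) = -38*a + 13 = 13 - 38*a)
((4*10)*10)*(564 + k(21)) = ((4*10)*10)*(564 + (13 - 38*21)) = (40*10)*(564 + (13 - 798)) = 400*(564 - 785) = 400*(-221) = -88400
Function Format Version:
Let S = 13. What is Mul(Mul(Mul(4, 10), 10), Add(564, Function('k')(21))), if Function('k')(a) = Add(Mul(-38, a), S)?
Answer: -88400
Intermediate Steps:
Function('k')(a) = Add(13, Mul(-38, a)) (Function('k')(a) = Add(Mul(-38, a), 13) = Add(13, Mul(-38, a)))
Mul(Mul(Mul(4, 10), 10), Add(564, Function('k')(21))) = Mul(Mul(Mul(4, 10), 10), Add(564, Add(13, Mul(-38, 21)))) = Mul(Mul(40, 10), Add(564, Add(13, -798))) = Mul(400, Add(564, -785)) = Mul(400, -221) = -88400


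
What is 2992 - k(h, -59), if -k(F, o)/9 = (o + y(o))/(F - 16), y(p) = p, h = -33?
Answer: 147670/49 ≈ 3013.7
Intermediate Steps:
k(F, o) = -18*o/(-16 + F) (k(F, o) = -9*(o + o)/(F - 16) = -9*2*o/(-16 + F) = -18*o/(-16 + F))
2992 - k(h, -59) = 2992 - (-18)*(-59)/(-16 - 33) = 2992 - (-18)*(-59)/(-49) = 2992 - (-18)*(-59)*(-1)/49 = 2992 - 1*(-1062/49) = 2992 + 1062/49 = 147670/49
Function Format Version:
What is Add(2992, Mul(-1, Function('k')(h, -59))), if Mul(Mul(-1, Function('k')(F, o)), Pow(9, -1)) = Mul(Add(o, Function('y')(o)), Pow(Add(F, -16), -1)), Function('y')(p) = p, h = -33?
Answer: Rational(147670, 49) ≈ 3013.7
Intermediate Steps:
Function('k')(F, o) = Mul(-18, o, Pow(Add(-16, F), -1)) (Function('k')(F, o) = Mul(-9, Mul(Add(o, o), Pow(Add(F, -16), -1))) = Mul(-9, Mul(Mul(2, o), Pow(Add(-16, F), -1))) = Mul(-9, Mul(2, o, Pow(Add(-16, F), -1))) = Mul(-18, o, Pow(Add(-16, F), -1)))
Add(2992, Mul(-1, Function('k')(h, -59))) = Add(2992, Mul(-1, Mul(-18, -59, Pow(Add(-16, -33), -1)))) = Add(2992, Mul(-1, Mul(-18, -59, Pow(-49, -1)))) = Add(2992, Mul(-1, Mul(-18, -59, Rational(-1, 49)))) = Add(2992, Mul(-1, Rational(-1062, 49))) = Add(2992, Rational(1062, 49)) = Rational(147670, 49)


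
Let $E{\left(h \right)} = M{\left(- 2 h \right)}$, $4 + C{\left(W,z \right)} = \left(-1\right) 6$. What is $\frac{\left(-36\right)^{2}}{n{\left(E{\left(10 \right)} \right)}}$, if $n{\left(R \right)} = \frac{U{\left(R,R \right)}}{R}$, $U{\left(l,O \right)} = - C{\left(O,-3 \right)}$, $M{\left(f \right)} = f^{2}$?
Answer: $51840$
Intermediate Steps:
$C{\left(W,z \right)} = -10$ ($C{\left(W,z \right)} = -4 - 6 = -10$)
$E{\left(h \right)} = 4 h^{2}$ ($E{\left(h \right)} = \left(- 2 h\right)^{2} = 4 h^{2}$)
$U{\left(l,O \right)} = 10$ ($U{\left(l,O \right)} = \left(-1\right) \left(-10\right) = 10$)
$n{\left(R \right)} = \frac{10}{R}$
$\frac{\left(-36\right)^{2}}{n{\left(E{\left(10 \right)} \right)}} = \frac{\left(-36\right)^{2}}{10 \frac{1}{4 \cdot 10^{2}}} = \frac{1296}{10 \frac{1}{4 \cdot 100}} = \frac{1296}{10 \cdot \frac{1}{400}} = 1296 \frac{1}{\frac{1}{40}} = 1296 \cdot 40 = 51840$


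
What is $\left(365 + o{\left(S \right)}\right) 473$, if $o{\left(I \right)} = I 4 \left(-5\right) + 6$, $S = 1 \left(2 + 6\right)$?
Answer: $99803$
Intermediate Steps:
$S = 8$ ($S = 1 \cdot 8 = 8$)
$o{\left(I \right)} = 6 - 20 I$ ($o{\left(I \right)} = I \left(-20\right) + 6 = - 20 I + 6 = 6 - 20 I$)
$\left(365 + o{\left(S \right)}\right) 473 = \left(365 + \left(6 - 160\right)\right) 473 = \left(365 - 154\right) 473 = 211 \cdot 473 = 99803$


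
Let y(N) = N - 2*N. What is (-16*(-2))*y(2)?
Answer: -64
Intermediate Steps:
y(N) = -N
(-16*(-2))*y(2) = (-16*(-2))*(-1*2) = 32*(-2) = -64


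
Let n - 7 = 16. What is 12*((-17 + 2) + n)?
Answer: 96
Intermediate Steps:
n = 23 (n = 7 + 16 = 23)
12*((-17 + 2) + n) = 12*((-17 + 2) + 23) = 12*(-15 + 23) = 12*8 = 96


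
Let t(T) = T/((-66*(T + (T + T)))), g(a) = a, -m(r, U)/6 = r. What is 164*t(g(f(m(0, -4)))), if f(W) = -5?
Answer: -82/99 ≈ -0.82828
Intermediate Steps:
m(r, U) = -6*r
t(T) = -1/198 (t(T) = T/((-66*(T + 2*T))) = T/((-198*T)) = T*(-1/(198*T)) = -1/198)
164*t(g(f(m(0, -4)))) = 164*(-1/198) = -82/99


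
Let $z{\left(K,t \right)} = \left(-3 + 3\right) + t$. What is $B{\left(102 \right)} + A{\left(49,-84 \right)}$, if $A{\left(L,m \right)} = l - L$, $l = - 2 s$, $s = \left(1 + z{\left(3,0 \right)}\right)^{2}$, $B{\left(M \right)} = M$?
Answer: $51$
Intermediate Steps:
$z{\left(K,t \right)} = t$ ($z{\left(K,t \right)} = 0 + t = t$)
$s = 1$ ($s = \left(1 + 0\right)^{2} = 1^{2} = 1$)
$l = -2$ ($l = \left(-2\right) 1 = -2$)
$A{\left(L,m \right)} = -2 - L$
$B{\left(102 \right)} + A{\left(49,-84 \right)} = 102 - 51 = 51$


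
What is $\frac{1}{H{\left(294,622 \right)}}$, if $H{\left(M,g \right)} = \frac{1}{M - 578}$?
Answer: $-284$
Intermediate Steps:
$H{\left(M,g \right)} = \frac{1}{-578 + M}$
$\frac{1}{H{\left(294,622 \right)}} = \frac{1}{\frac{1}{-578 + 294}} = \frac{1}{\frac{1}{-284}} = \frac{1}{- \frac{1}{284}} = -284$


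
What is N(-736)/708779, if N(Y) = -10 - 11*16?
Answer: -186/708779 ≈ -0.00026242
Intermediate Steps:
N(Y) = -186 (N(Y) = -10 - 176 = -186)
N(-736)/708779 = -186/708779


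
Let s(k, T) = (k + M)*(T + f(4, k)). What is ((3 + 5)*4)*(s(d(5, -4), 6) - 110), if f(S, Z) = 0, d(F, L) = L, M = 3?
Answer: -3712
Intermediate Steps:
s(k, T) = T*(3 + k) (s(k, T) = (k + 3)*(T + 0) = (3 + k)*T = T*(3 + k))
((3 + 5)*4)*(s(d(5, -4), 6) - 110) = ((3 + 5)*4)*(6*(3 - 4) - 110) = (8*4)*(6*(-1) - 110) = 32*(-6 - 110) = 32*(-116) = -3712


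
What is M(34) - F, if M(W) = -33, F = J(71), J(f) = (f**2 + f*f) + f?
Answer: -10186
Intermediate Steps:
J(f) = f + 2*f**2 (J(f) = (f**2 + f**2) + f = 2*f**2 + f = f + 2*f**2)
F = 10153 (F = 71*(1 + 2*71) = 71*(1 + 142) = 71*143 = 10153)
M(34) - F = -33 - 1*10153 = -33 - 10153 = -10186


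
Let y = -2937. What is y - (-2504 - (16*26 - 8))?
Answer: -25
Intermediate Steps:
y - (-2504 - (16*26 - 8)) = -2937 - (-2504 - (16*26 - 8)) = -2937 - (-2504 - (416 - 8)) = -2937 - (-2504 - 1*408) = -2937 - (-2504 - 408) = -2937 - 1*(-2912) = -2937 + 2912 = -25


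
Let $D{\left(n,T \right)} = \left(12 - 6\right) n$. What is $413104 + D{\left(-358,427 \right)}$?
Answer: $410956$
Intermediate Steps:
$D{\left(n,T \right)} = 6 n$
$413104 + D{\left(-358,427 \right)} = 413104 + 6 \left(-358\right) = 413104 - 2148 = 410956$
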